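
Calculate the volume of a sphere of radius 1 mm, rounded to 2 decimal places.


Shape: sphere
Radius r = 1 mm
Formula: V = (4/3) * pi * r^3
r^3 = 1
(4/3) * 1 = 1.333333
V = 1.333333 * pi
V = 4.19
4.19 mm^3


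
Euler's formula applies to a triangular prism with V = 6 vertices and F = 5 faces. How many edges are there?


Polyhedron: triangular prism
Euler's formula for convex polyhedra: V - E + F = 2
Given: V = 6 vertices and F = 5 faces
Solve for E:
E = V + F - 2 = 6 + 5 - 2 = 9
9 edges


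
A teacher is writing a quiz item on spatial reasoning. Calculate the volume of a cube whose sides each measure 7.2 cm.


Shape: cube
Side s = 7.2 cm
Formula: V = s^3
V = 7.2 * 7.2 * 7.2
V = 51.84 * 7.2
V = 373.248
373.248 cm^3


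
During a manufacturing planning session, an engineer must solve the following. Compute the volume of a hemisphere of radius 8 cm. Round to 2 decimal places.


Shape: hemisphere (half of a sphere)
Radius r = 8 cm
Formula: V = (1/2) * (4/3) * pi * r^3 = (2/3) * pi * r^3
r^3 = 512
(2/3) * 512 = 341.333333
V = 341.333333 * pi
V = 1072.33
1072.33 cm^3


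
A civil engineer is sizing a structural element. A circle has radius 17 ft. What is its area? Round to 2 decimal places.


Shape: circle
Radius r = 17 ft
Formula: A = pi * r^2
r^2 = 17^2 = 289
A = pi * 289
A = 907.92
907.92 ft^2


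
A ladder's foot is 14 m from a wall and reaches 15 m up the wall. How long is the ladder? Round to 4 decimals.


Shape: right triangle
Legs a = 14 m, b = 15 m
Formula: c = sqrt(a^2 + b^2)
a^2 = 196, b^2 = 225
a^2 + b^2 = 421
c = sqrt(421)
c = 20.5183
20.5183 m


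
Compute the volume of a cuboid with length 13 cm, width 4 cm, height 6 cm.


Shape: rectangular prism
l = 13 cm, w = 4 cm, h = 6 cm
Formula: V = l * w * h
V = 13 * 4 * 6
V = 52 * 6
V = 312
312 cm^3


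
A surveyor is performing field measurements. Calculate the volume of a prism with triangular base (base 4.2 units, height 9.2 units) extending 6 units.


Shape: triangular prism
Triangle base = 4.2 units, triangle height = 9.2 units, prism length L = 6 units
Formula: V = (1/2 * b * h_tri) * L
Cross-section area = 0.5 * 4.2 * 9.2 = 19.32
V = 19.32 * 6
V = 115.92
115.92 units^3


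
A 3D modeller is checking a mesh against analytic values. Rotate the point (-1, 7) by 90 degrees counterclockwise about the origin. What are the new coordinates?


Transformation: rotation about the origin
Original point: (-1, 7)
Rule for 90 deg counterclockwise: (x, y) -> (-y, x)
Apply: (-1, 7) -> (-7, -1)
(-7, -1)


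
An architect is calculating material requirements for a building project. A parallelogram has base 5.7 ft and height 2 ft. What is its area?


Shape: parallelogram
Base b = 5.7 ft, Height h = 2 ft
Formula: A = b * h
A = 5.7 * 2
A = 11.4
11.4 ft^2


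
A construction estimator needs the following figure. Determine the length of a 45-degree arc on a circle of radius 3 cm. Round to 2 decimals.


Shape: circular arc
Radius r = 3 cm, Angle = 45 degrees
Formula: L = (angle/360) * 2 * pi * r
2 * pi * r = 6 * pi
L = (45/360) * 6 * pi
L = 0.75 * pi
L = 2.36
2.36 cm


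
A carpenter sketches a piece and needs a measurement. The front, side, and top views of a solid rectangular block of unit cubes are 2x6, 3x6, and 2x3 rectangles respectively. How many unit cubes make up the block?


Orthographic views of a solid rectangular block:
Front view 2 x 6 -> length = 2, height = 6
Side view 3 x 6 -> width = 3, height = 6 (consistent)
Top view 2 x 3 -> confirms length = 2, width = 3
The block is 2 x 3 x 6.
Total unit cubes = 2 * 3 * 6 = 36
36 unit cubes


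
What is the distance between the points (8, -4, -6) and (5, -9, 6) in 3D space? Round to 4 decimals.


3D distance between two points
P1 = (8, -4, -6), P2 = (5, -9, 6)
Formula: d = sqrt((x2-x1)^2 + (y2-y1)^2 + (z2-z1)^2)
dx = 5 - 8 = -3
dy = -9 - -4 = -5
dz = 6 - -6 = 12
dx^2 + dy^2 + dz^2 = 9 + 25 + 144 = 178
d = sqrt(178)
d = 13.3417
13.3417 units


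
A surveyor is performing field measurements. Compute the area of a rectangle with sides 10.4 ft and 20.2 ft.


Shape: rectangle
Length l = 10.4 ft, Width w = 20.2 ft
Formula: A = l * w
A = 10.4 * 20.2
A = 210.08
210.08 ft^2


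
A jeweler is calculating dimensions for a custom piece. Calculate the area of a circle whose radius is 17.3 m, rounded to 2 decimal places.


Shape: circle
Radius r = 17.3 m
Formula: A = pi * r^2
r^2 = 17.3^2 = 299.29
A = pi * 299.29
A = 940.25
940.25 m^2


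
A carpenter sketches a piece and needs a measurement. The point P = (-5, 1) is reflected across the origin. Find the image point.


Transformation: reflection
Original point: (-5, 1)
Rule for reflection through the origin: (x, y) -> (-x, -y)
Apply: (-5, 1) -> (5, -1)
(5, -1)


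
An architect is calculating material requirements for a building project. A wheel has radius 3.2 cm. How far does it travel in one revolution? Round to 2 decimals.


Shape: circle
Radius r = 3.2 cm
Formula: C = 2 * pi * r
C = 2 * pi * 3.2
C = 6.4 * pi
C = 20.11
20.11 cm


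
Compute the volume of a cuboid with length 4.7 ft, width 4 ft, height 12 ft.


Shape: rectangular prism
l = 4.7 ft, w = 4 ft, h = 12 ft
Formula: V = l * w * h
V = 4.7 * 4 * 12
V = 18.8 * 12
V = 225.6
225.6 ft^3


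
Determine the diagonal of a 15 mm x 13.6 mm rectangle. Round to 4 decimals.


Shape: rectangle (diagonal via Pythagoras)
Sides: 15 mm and 13.6 mm
Formula: d = sqrt(l^2 + w^2)
l^2 = 225, w^2 = 184.96
l^2 + w^2 = 409.96
d = sqrt(409.96)
d = 20.2475
20.2475 mm


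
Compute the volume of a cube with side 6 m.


Shape: cube
Side s = 6 m
Formula: V = s^3
V = 6 * 6 * 6
V = 36 * 6
V = 216
216 m^3


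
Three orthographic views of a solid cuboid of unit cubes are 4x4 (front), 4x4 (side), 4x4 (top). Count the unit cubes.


Orthographic views of a solid rectangular block:
Front view 4 x 4 -> length = 4, height = 4
Side view 4 x 4 -> width = 4, height = 4 (consistent)
Top view 4 x 4 -> confirms length = 4, width = 4
The block is 4 x 4 x 4.
Total unit cubes = 4 * 4 * 4 = 64
64 unit cubes


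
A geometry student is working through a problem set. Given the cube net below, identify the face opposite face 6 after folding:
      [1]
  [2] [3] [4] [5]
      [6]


Net: cross layout. Take square 3 as the base (bottom).
Fold the four squares in the horizontal row up around 3: 2 -> left, 4 -> right, 5 wraps to the top.
Fold 1 and 6 up from 3: 1 -> back, 6 -> front.
Opposite pairs are therefore: (1, 6), (2, 4), (3, 5).
Face 6 is opposite face 1.
face 1


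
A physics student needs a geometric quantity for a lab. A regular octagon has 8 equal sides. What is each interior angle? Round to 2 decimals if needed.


Shape: regular octagon (8 sides)
Formula: interior angle = (n - 2) * 180 / n
(n - 2) = 6
(n - 2) * 180 = 1080
angle = 1080 / 8
angle = 135
135 degrees


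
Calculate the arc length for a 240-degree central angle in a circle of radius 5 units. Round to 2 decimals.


Shape: circular arc
Radius r = 5 units, Angle = 240 degrees
Formula: L = (angle/360) * 2 * pi * r
2 * pi * r = 10 * pi
L = (240/360) * 10 * pi
L = 6.666667 * pi
L = 20.94
20.94 units


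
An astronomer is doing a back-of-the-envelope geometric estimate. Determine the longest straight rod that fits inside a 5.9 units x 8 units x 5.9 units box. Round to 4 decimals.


Shape: rectangular box (space diagonal)
l = 5.9 units, w = 8 units, h = 5.9 units
Visualize: the diagonal of the base, then a right triangle with that diagonal and the height.
Formula: d = sqrt(l^2 + w^2 + h^2)
l^2 + w^2 + h^2 = 34.81 + 64 + 34.81 = 133.62
d = sqrt(133.62)
d = 11.5594
11.5594 units


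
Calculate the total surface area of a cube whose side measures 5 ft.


Shape: cube
Side s = 5 ft
A cube has 6 square faces.
Formula: SA = 6 * s^2
s^2 = 25
SA = 6 * 25
SA = 150
150 ft^2


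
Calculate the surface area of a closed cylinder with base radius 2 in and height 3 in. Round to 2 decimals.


Shape: closed cylinder
Radius r = 2 in, Height h = 3 in
Formula: SA = 2*pi*r^2 + 2*pi*r*h = 2*pi*r*(r + h)
r + h = 5
2 * r * (r + h) = 2 * 2 * 5 = 20
SA = 20 * pi
SA = 62.83
62.83 in^2


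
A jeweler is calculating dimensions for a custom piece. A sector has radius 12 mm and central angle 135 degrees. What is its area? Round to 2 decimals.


Shape: circular sector
Radius r = 12 mm, Angle = 135 degrees
Formula: A = (angle/360) * pi * r^2
r^2 = 144
Fraction of circle = 135/360
A = (135/360) * pi * 144
A = 54 * pi
A = 169.65
169.65 mm^2


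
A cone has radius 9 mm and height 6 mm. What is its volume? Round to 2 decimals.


Shape: cone
Radius r = 9 mm, Height h = 6 mm
Formula: V = (1/3) * pi * r^2 * h
r^2 = 81
pi * r^2 * h = pi * 81 * 6 = 486 * pi
V = 486 * pi / 3
V = 508.94
508.94 mm^3


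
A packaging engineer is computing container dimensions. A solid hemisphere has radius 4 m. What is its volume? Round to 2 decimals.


Shape: hemisphere (half of a sphere)
Radius r = 4 m
Formula: V = (1/2) * (4/3) * pi * r^3 = (2/3) * pi * r^3
r^3 = 64
(2/3) * 64 = 42.666667
V = 42.666667 * pi
V = 134.04
134.04 m^3


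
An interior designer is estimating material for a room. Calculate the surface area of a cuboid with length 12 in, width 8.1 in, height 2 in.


Shape: rectangular prism
l = 12 in, w = 8.1 in, h = 2 in
Formula: SA = 2(lw + lh + wh)
lw = 97.2, lh = 24, wh = 16.2
lw + lh + wh = 137.4
SA = 2 * 137.4
SA = 274.8
274.8 in^2


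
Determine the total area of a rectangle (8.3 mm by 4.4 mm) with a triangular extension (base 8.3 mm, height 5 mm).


Composite shape: rectangle + triangle
Rectangle area = 8.3 * 4.4 = 36.52
Triangle area = 0.5 * 8.3 * 5 = 20.75
Total = 36.52 + 20.75
Total = 57.27
57.27 mm^2


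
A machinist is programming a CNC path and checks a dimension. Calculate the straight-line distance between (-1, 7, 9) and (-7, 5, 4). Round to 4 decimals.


3D distance between two points
P1 = (-1, 7, 9), P2 = (-7, 5, 4)
Formula: d = sqrt((x2-x1)^2 + (y2-y1)^2 + (z2-z1)^2)
dx = -7 - -1 = -6
dy = 5 - 7 = -2
dz = 4 - 9 = -5
dx^2 + dy^2 + dz^2 = 36 + 4 + 25 = 65
d = sqrt(65)
d = 8.0623
8.0623 units


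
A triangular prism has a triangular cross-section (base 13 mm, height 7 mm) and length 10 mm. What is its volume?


Shape: triangular prism
Triangle base = 13 mm, triangle height = 7 mm, prism length L = 10 mm
Formula: V = (1/2 * b * h_tri) * L
Cross-section area = 0.5 * 13 * 7 = 45.5
V = 45.5 * 10
V = 455
455 mm^3


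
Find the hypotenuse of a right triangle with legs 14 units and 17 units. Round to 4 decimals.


Shape: right triangle
Legs a = 14 units, b = 17 units
Formula: c = sqrt(a^2 + b^2)
a^2 = 196, b^2 = 289
a^2 + b^2 = 485
c = sqrt(485)
c = 22.0227
22.0227 units


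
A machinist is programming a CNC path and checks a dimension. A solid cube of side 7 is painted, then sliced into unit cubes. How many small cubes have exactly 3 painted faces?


Large cube: 7 x 7 x 7, cut into unit cubes.
Cubes with 3 painted faces are at the corners. A cube always has 8 corners.
Count = 8
8 unit cubes


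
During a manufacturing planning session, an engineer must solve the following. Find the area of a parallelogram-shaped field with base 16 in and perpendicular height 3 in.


Shape: parallelogram
Base b = 16 in, Height h = 3 in
Formula: A = b * h
A = 16 * 3
A = 48
48 in^2


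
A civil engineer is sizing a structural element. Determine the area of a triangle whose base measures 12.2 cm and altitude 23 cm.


Shape: triangle
Base b = 12.2 cm, Height h = 23 cm
Formula: A = (1/2) * b * h
A = 0.5 * 12.2 * 23
A = 0.5 * 280.6
A = 140.3
140.3 cm^2


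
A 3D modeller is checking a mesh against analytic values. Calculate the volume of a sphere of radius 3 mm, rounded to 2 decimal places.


Shape: sphere
Radius r = 3 mm
Formula: V = (4/3) * pi * r^3
r^3 = 27
(4/3) * 27 = 36
V = 36 * pi
V = 113.1
113.1 mm^3


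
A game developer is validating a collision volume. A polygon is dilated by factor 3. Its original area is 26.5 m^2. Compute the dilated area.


Linear scale factor k = 3
Original area = 26.5 m^2
Rule: under a linear scaling by k, areas scale by k^2.
k^2 = 3^2 = 9
New area = 26.5 * 9
New area = 238.5
238.5 m^2


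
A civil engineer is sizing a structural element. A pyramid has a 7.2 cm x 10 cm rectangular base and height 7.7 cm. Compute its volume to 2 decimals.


Shape: rectangular pyramid
Base: 7.2 cm x 10 cm, Height h = 7.7 cm
Formula: V = (1/3) * base_area * h
base_area = 7.2 * 10 = 72
base_area * h = 72 * 7.7 = 554.4
V = 554.4 / 3
V = 184.8
184.8 cm^3


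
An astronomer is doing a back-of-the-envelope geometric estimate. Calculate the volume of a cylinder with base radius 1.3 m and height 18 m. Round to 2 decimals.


Shape: cylinder
Radius r = 1.3 m, Height h = 18 m
Formula: V = pi * r^2 * h
r^2 = 1.69
V = pi * 1.69 * 18
V = 30.42 * pi
V = 95.57
95.57 m^3


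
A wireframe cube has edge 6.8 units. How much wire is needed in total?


Shape: cube
Side s = 6.8 units
A cube has 12 edges, all equal.
Formula: total edge length = 12 * s
Total = 12 * 6.8
Total = 81.6
81.6 units


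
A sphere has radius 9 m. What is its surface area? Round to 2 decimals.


Shape: sphere
Radius r = 9 m
Formula: SA = 4 * pi * r^2
r^2 = 81
SA = 4 * pi * 81
SA = 324 * pi
SA = 1017.88
1017.88 m^2


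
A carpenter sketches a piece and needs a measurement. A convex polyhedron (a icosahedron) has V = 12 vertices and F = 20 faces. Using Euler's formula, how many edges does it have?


Polyhedron: icosahedron
Euler's formula for convex polyhedra: V - E + F = 2
Given: V = 12 vertices and F = 20 faces
Solve for E:
E = V + F - 2 = 12 + 20 - 2 = 30
30 edges


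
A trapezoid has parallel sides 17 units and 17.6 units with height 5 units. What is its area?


Shape: trapezoid
Parallel sides a = 17 units, b = 17.6 units; Height h = 5 units
Formula: A = (a + b) * h / 2
a + b = 17 + 17.6 = 34.6
A = 34.6 * 5 / 2
A = 173 / 2
A = 86.5
86.5 units^2


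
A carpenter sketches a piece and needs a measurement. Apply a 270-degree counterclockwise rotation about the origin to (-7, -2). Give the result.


Transformation: rotation about the origin
Original point: (-7, -2)
Rule for 270 deg counterclockwise: (x, y) -> (y, -x)
Apply: (-7, -2) -> (-2, 7)
(-2, 7)


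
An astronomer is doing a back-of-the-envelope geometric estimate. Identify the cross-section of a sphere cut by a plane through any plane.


Solid: sphere
Cutting plane: through any plane
Visualize the intersection of the plane with the solid's surface.
The boundary of the cut region is a circle.
circle


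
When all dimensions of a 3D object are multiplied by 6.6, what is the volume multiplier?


Linear scale factor k = 6.6
Rule: under a linear scaling by k, volumes scale by k^3.
k^3 = 6.6 * 6.6 * 6.6
k^3 = 43.56 * 6.6
k^3 = 287.496
Volume scales by a factor of 287.496.
287.496 (dimensionless)


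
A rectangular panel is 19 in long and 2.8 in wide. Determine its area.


Shape: rectangle
Length l = 19 in, Width w = 2.8 in
Formula: A = l * w
A = 19 * 2.8
A = 53.2
53.2 in^2


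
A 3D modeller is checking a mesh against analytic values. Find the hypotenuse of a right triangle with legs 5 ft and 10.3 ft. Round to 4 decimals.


Shape: right triangle
Legs a = 5 ft, b = 10.3 ft
Formula: c = sqrt(a^2 + b^2)
a^2 = 25, b^2 = 106.09
a^2 + b^2 = 131.09
c = sqrt(131.09)
c = 11.4495
11.4495 ft


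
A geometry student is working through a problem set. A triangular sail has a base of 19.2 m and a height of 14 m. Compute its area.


Shape: triangle
Base b = 19.2 m, Height h = 14 m
Formula: A = (1/2) * b * h
A = 0.5 * 19.2 * 14
A = 0.5 * 268.8
A = 134.4
134.4 m^2


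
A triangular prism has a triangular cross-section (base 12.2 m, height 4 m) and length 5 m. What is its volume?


Shape: triangular prism
Triangle base = 12.2 m, triangle height = 4 m, prism length L = 5 m
Formula: V = (1/2 * b * h_tri) * L
Cross-section area = 0.5 * 12.2 * 4 = 24.4
V = 24.4 * 5
V = 122
122 m^3


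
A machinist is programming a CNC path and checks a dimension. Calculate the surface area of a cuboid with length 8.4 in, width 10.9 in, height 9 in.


Shape: rectangular prism
l = 8.4 in, w = 10.9 in, h = 9 in
Formula: SA = 2(lw + lh + wh)
lw = 91.56, lh = 75.6, wh = 98.1
lw + lh + wh = 265.26
SA = 2 * 265.26
SA = 530.52
530.52 in^2


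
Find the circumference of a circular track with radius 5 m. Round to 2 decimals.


Shape: circle
Radius r = 5 m
Formula: C = 2 * pi * r
C = 2 * pi * 5
C = 10 * pi
C = 31.42
31.42 m


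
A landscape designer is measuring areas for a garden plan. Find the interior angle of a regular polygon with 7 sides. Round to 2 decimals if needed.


Shape: regular heptagon (7 sides)
Formula: interior angle = (n - 2) * 180 / n
(n - 2) = 5
(n - 2) * 180 = 900
angle = 900 / 7
angle = 128.57
128.57 degrees


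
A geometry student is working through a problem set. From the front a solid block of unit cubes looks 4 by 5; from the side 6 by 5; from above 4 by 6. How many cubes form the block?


Orthographic views of a solid rectangular block:
Front view 4 x 5 -> length = 4, height = 5
Side view 6 x 5 -> width = 6, height = 5 (consistent)
Top view 4 x 6 -> confirms length = 4, width = 6
The block is 4 x 6 x 5.
Total unit cubes = 4 * 6 * 5 = 120
120 unit cubes


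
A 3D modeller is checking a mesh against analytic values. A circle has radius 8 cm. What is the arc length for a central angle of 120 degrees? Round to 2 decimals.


Shape: circular arc
Radius r = 8 cm, Angle = 120 degrees
Formula: L = (angle/360) * 2 * pi * r
2 * pi * r = 16 * pi
L = (120/360) * 16 * pi
L = 5.333333 * pi
L = 16.76
16.76 cm


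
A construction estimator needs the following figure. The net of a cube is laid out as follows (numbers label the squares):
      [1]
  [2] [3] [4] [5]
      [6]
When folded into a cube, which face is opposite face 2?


Net: cross layout. Take square 3 as the base (bottom).
Fold the four squares in the horizontal row up around 3: 2 -> left, 4 -> right, 5 wraps to the top.
Fold 1 and 6 up from 3: 1 -> back, 6 -> front.
Opposite pairs are therefore: (1, 6), (2, 4), (3, 5).
Face 2 is opposite face 4.
face 4


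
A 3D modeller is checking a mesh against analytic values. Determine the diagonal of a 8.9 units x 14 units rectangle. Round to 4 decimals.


Shape: rectangle (diagonal via Pythagoras)
Sides: 8.9 units and 14 units
Formula: d = sqrt(l^2 + w^2)
l^2 = 79.21, w^2 = 196
l^2 + w^2 = 275.21
d = sqrt(275.21)
d = 16.5895
16.5895 units


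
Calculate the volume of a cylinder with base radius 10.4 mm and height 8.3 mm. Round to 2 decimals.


Shape: cylinder
Radius r = 10.4 mm, Height h = 8.3 mm
Formula: V = pi * r^2 * h
r^2 = 108.16
V = pi * 108.16 * 8.3
V = 897.728 * pi
V = 2820.3
2820.3 mm^3


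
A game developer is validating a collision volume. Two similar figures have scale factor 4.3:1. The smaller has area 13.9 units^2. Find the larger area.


Linear scale factor k = 4.3
Original area = 13.9 units^2
Rule: under a linear scaling by k, areas scale by k^2.
k^2 = 4.3^2 = 18.49
New area = 13.9 * 18.49
New area = 257.011
257.011 units^2


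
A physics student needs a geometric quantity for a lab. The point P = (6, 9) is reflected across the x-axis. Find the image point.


Transformation: reflection
Original point: (6, 9)
Rule for reflection over the x-axis: (x, y) -> (x, -y)
Apply: (6, 9) -> (6, -9)
(6, -9)


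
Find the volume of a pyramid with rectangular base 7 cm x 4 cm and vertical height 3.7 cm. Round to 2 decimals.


Shape: rectangular pyramid
Base: 7 cm x 4 cm, Height h = 3.7 cm
Formula: V = (1/3) * base_area * h
base_area = 7 * 4 = 28
base_area * h = 28 * 3.7 = 103.6
V = 103.6 / 3
V = 34.53
34.53 cm^3


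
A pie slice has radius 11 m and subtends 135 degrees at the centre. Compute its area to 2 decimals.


Shape: circular sector
Radius r = 11 m, Angle = 135 degrees
Formula: A = (angle/360) * pi * r^2
r^2 = 121
Fraction of circle = 135/360
A = (135/360) * pi * 121
A = 45.375 * pi
A = 142.55
142.55 m^2


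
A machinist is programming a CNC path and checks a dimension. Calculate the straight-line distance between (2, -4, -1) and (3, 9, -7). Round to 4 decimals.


3D distance between two points
P1 = (2, -4, -1), P2 = (3, 9, -7)
Formula: d = sqrt((x2-x1)^2 + (y2-y1)^2 + (z2-z1)^2)
dx = 3 - 2 = 1
dy = 9 - -4 = 13
dz = -7 - -1 = -6
dx^2 + dy^2 + dz^2 = 1 + 169 + 36 = 206
d = sqrt(206)
d = 14.3527
14.3527 units


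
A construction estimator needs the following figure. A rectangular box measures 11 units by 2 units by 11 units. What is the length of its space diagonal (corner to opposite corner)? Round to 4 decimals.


Shape: rectangular box (space diagonal)
l = 11 units, w = 2 units, h = 11 units
Visualize: the diagonal of the base, then a right triangle with that diagonal and the height.
Formula: d = sqrt(l^2 + w^2 + h^2)
l^2 + w^2 + h^2 = 121 + 4 + 121 = 246
d = sqrt(246)
d = 15.6844
15.6844 units


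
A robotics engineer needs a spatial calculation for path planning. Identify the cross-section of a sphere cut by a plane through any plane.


Solid: sphere
Cutting plane: through any plane
Visualize the intersection of the plane with the solid's surface.
The boundary of the cut region is a circle.
circle


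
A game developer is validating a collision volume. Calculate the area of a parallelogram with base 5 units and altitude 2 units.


Shape: parallelogram
Base b = 5 units, Height h = 2 units
Formula: A = b * h
A = 5 * 2
A = 10
10 units^2


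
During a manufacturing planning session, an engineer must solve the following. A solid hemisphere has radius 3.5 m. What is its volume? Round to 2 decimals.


Shape: hemisphere (half of a sphere)
Radius r = 3.5 m
Formula: V = (1/2) * (4/3) * pi * r^3 = (2/3) * pi * r^3
r^3 = 42.875
(2/3) * 42.875 = 28.583333
V = 28.583333 * pi
V = 89.8
89.8 m^3


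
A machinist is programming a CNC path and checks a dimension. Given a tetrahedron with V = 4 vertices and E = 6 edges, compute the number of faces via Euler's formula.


Polyhedron: tetrahedron
Euler's formula for convex polyhedra: V - E + F = 2
Given: V = 4 vertices and E = 6 edges
Solve for F:
F = 2 + E - V = 2 + 6 - 4 = 4
4 faces


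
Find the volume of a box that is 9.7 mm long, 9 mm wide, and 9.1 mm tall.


Shape: rectangular prism
l = 9.7 mm, w = 9 mm, h = 9.1 mm
Formula: V = l * w * h
V = 9.7 * 9 * 9.1
V = 87.3 * 9.1
V = 794.43
794.43 mm^3


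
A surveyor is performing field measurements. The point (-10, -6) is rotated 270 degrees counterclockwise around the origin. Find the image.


Transformation: rotation about the origin
Original point: (-10, -6)
Rule for 270 deg counterclockwise: (x, y) -> (y, -x)
Apply: (-10, -6) -> (-6, 10)
(-6, 10)


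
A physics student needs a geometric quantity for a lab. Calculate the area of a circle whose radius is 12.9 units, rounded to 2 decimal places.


Shape: circle
Radius r = 12.9 units
Formula: A = pi * r^2
r^2 = 12.9^2 = 166.41
A = pi * 166.41
A = 522.79
522.79 units^2


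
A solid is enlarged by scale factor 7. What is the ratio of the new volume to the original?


Linear scale factor k = 7
Rule: under a linear scaling by k, volumes scale by k^3.
k^3 = 7 * 7 * 7
k^3 = 49 * 7
k^3 = 343
Volume scales by a factor of 343.
343 (dimensionless)


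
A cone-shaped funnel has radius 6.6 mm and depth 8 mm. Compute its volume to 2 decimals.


Shape: cone
Radius r = 6.6 mm, Height h = 8 mm
Formula: V = (1/3) * pi * r^2 * h
r^2 = 43.56
pi * r^2 * h = pi * 43.56 * 8 = 348.48 * pi
V = 348.48 * pi / 3
V = 364.93
364.93 mm^3


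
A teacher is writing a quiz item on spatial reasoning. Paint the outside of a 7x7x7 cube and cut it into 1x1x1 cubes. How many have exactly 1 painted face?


Large cube: 7 x 7 x 7, cut into unit cubes.
n = 7, so n - 2 = 5
Cubes with 1 painted face lie in the interior of each face.
A cube has 6 faces; each contributes (n - 2)^2 = 25 such cubes.
Count = 6 * 25 = 150
150 unit cubes


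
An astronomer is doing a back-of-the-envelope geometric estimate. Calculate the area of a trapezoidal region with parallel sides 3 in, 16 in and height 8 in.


Shape: trapezoid
Parallel sides a = 3 in, b = 16 in; Height h = 8 in
Formula: A = (a + b) * h / 2
a + b = 3 + 16 = 19
A = 19 * 8 / 2
A = 152 / 2
A = 76
76 in^2


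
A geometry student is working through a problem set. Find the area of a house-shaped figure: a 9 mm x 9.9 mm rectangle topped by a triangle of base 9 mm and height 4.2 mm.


Composite shape: rectangle + triangle
Rectangle area = 9 * 9.9 = 89.1
Triangle area = 0.5 * 9 * 4.2 = 18.9
Total = 89.1 + 18.9
Total = 108
108 mm^2


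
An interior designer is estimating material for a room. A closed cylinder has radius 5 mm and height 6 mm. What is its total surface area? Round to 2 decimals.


Shape: closed cylinder
Radius r = 5 mm, Height h = 6 mm
Formula: SA = 2*pi*r^2 + 2*pi*r*h = 2*pi*r*(r + h)
r + h = 11
2 * r * (r + h) = 2 * 5 * 11 = 110
SA = 110 * pi
SA = 345.58
345.58 mm^2


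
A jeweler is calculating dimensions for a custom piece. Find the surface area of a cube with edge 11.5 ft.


Shape: cube
Side s = 11.5 ft
A cube has 6 square faces.
Formula: SA = 6 * s^2
s^2 = 132.25
SA = 6 * 132.25
SA = 793.5
793.5 ft^2


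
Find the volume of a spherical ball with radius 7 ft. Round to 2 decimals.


Shape: sphere
Radius r = 7 ft
Formula: V = (4/3) * pi * r^3
r^3 = 343
(4/3) * 343 = 457.333333
V = 457.333333 * pi
V = 1436.76
1436.76 ft^3


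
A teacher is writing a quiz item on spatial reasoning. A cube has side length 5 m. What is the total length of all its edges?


Shape: cube
Side s = 5 m
A cube has 12 edges, all equal.
Formula: total edge length = 12 * s
Total = 12 * 5
Total = 60
60 m


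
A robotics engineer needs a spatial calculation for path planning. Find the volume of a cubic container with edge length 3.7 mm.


Shape: cube
Side s = 3.7 mm
Formula: V = s^3
V = 3.7 * 3.7 * 3.7
V = 13.69 * 3.7
V = 50.653
50.653 mm^3


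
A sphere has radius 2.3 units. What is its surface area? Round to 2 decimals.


Shape: sphere
Radius r = 2.3 units
Formula: SA = 4 * pi * r^2
r^2 = 5.29
SA = 4 * pi * 5.29
SA = 21.16 * pi
SA = 66.48
66.48 units^2


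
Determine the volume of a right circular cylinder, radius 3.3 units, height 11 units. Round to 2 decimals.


Shape: cylinder
Radius r = 3.3 units, Height h = 11 units
Formula: V = pi * r^2 * h
r^2 = 10.89
V = pi * 10.89 * 11
V = 119.79 * pi
V = 376.33
376.33 units^3


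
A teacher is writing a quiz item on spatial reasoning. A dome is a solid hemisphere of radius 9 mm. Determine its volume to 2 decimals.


Shape: hemisphere (half of a sphere)
Radius r = 9 mm
Formula: V = (1/2) * (4/3) * pi * r^3 = (2/3) * pi * r^3
r^3 = 729
(2/3) * 729 = 486
V = 486 * pi
V = 1526.81
1526.81 mm^3


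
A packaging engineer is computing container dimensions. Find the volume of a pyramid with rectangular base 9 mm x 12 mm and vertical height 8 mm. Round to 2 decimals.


Shape: rectangular pyramid
Base: 9 mm x 12 mm, Height h = 8 mm
Formula: V = (1/3) * base_area * h
base_area = 9 * 12 = 108
base_area * h = 108 * 8 = 864
V = 864 / 3
V = 288
288 mm^3


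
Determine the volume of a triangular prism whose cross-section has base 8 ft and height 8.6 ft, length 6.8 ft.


Shape: triangular prism
Triangle base = 8 ft, triangle height = 8.6 ft, prism length L = 6.8 ft
Formula: V = (1/2 * b * h_tri) * L
Cross-section area = 0.5 * 8 * 8.6 = 34.4
V = 34.4 * 6.8
V = 233.92
233.92 ft^3


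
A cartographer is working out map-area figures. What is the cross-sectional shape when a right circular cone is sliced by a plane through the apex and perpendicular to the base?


Solid: right circular cone
Cutting plane: through the apex and perpendicular to the base
Visualize the intersection of the plane with the solid's surface.
The boundary of the cut region is a isosceles triangle.
isosceles triangle


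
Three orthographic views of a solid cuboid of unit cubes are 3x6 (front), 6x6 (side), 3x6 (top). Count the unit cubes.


Orthographic views of a solid rectangular block:
Front view 3 x 6 -> length = 3, height = 6
Side view 6 x 6 -> width = 6, height = 6 (consistent)
Top view 3 x 6 -> confirms length = 3, width = 6
The block is 3 x 6 x 6.
Total unit cubes = 3 * 6 * 6 = 108
108 unit cubes


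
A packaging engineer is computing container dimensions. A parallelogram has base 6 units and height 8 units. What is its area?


Shape: parallelogram
Base b = 6 units, Height h = 8 units
Formula: A = b * h
A = 6 * 8
A = 48
48 units^2


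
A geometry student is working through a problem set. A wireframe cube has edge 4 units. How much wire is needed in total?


Shape: cube
Side s = 4 units
A cube has 12 edges, all equal.
Formula: total edge length = 12 * s
Total = 12 * 4
Total = 48
48 units


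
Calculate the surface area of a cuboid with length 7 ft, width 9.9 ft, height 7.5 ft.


Shape: rectangular prism
l = 7 ft, w = 9.9 ft, h = 7.5 ft
Formula: SA = 2(lw + lh + wh)
lw = 69.3, lh = 52.5, wh = 74.25
lw + lh + wh = 196.05
SA = 2 * 196.05
SA = 392.1
392.1 ft^2


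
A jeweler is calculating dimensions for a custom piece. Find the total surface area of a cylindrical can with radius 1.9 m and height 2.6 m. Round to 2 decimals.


Shape: closed cylinder
Radius r = 1.9 m, Height h = 2.6 m
Formula: SA = 2*pi*r^2 + 2*pi*r*h = 2*pi*r*(r + h)
r + h = 4.5
2 * r * (r + h) = 2 * 1.9 * 4.5 = 17.1
SA = 17.1 * pi
SA = 53.72
53.72 m^2


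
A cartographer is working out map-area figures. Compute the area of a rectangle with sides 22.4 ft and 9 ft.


Shape: rectangle
Length l = 22.4 ft, Width w = 9 ft
Formula: A = l * w
A = 22.4 * 9
A = 201.6
201.6 ft^2


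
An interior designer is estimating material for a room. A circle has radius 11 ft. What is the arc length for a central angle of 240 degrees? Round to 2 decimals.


Shape: circular arc
Radius r = 11 ft, Angle = 240 degrees
Formula: L = (angle/360) * 2 * pi * r
2 * pi * r = 22 * pi
L = (240/360) * 22 * pi
L = 14.666667 * pi
L = 46.08
46.08 ft


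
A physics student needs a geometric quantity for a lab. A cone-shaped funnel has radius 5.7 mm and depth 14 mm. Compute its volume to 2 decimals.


Shape: cone
Radius r = 5.7 mm, Height h = 14 mm
Formula: V = (1/3) * pi * r^2 * h
r^2 = 32.49
pi * r^2 * h = pi * 32.49 * 14 = 454.86 * pi
V = 454.86 * pi / 3
V = 476.33
476.33 mm^3


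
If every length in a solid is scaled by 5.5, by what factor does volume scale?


Linear scale factor k = 5.5
Rule: under a linear scaling by k, volumes scale by k^3.
k^3 = 5.5 * 5.5 * 5.5
k^3 = 30.25 * 5.5
k^3 = 166.375
Volume scales by a factor of 166.375.
166.375 (dimensionless)


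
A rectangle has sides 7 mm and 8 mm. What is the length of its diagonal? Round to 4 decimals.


Shape: rectangle (diagonal via Pythagoras)
Sides: 7 mm and 8 mm
Formula: d = sqrt(l^2 + w^2)
l^2 = 49, w^2 = 64
l^2 + w^2 = 113
d = sqrt(113)
d = 10.6301
10.6301 mm


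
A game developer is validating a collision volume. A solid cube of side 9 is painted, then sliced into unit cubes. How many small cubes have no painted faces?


Large cube: 9 x 9 x 9, cut into unit cubes.
n = 9, so n - 2 = 7
Unpainted cubes form the interior (n - 2)^3 block.
(n - 2)^3 = 7^3 = 343
343 unit cubes


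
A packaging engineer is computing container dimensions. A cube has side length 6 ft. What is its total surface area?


Shape: cube
Side s = 6 ft
A cube has 6 square faces.
Formula: SA = 6 * s^2
s^2 = 36
SA = 6 * 36
SA = 216
216 ft^2


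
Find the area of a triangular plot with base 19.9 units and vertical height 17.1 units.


Shape: triangle
Base b = 19.9 units, Height h = 17.1 units
Formula: A = (1/2) * b * h
A = 0.5 * 19.9 * 17.1
A = 0.5 * 340.29
A = 170.145
170.145 units^2


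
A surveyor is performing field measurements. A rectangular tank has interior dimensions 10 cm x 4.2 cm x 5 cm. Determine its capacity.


Shape: rectangular prism
l = 10 cm, w = 4.2 cm, h = 5 cm
Formula: V = l * w * h
V = 10 * 4.2 * 5
V = 42 * 5
V = 210
210 cm^3


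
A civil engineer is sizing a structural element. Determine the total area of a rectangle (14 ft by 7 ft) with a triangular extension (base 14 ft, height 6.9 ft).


Composite shape: rectangle + triangle
Rectangle area = 14 * 7 = 98
Triangle area = 0.5 * 14 * 6.9 = 48.3
Total = 98 + 48.3
Total = 146.3
146.3 ft^2


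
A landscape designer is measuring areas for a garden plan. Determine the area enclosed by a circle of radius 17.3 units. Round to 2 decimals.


Shape: circle
Radius r = 17.3 units
Formula: A = pi * r^2
r^2 = 17.3^2 = 299.29
A = pi * 299.29
A = 940.25
940.25 units^2


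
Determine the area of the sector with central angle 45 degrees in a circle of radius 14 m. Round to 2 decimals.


Shape: circular sector
Radius r = 14 m, Angle = 45 degrees
Formula: A = (angle/360) * pi * r^2
r^2 = 196
Fraction of circle = 45/360
A = (45/360) * pi * 196
A = 24.5 * pi
A = 76.97
76.97 m^2


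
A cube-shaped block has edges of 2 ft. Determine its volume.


Shape: cube
Side s = 2 ft
Formula: V = s^3
V = 2 * 2 * 2
V = 4 * 2
V = 8
8 ft^3


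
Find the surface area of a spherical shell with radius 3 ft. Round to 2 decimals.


Shape: sphere
Radius r = 3 ft
Formula: SA = 4 * pi * r^2
r^2 = 9
SA = 4 * pi * 9
SA = 36 * pi
SA = 113.1
113.1 ft^2


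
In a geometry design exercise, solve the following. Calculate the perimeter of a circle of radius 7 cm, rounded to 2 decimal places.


Shape: circle
Radius r = 7 cm
Formula: C = 2 * pi * r
C = 2 * pi * 7
C = 14 * pi
C = 43.98
43.98 cm


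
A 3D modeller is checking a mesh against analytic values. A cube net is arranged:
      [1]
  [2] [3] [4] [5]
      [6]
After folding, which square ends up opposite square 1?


Net: cross layout. Take square 3 as the base (bottom).
Fold the four squares in the horizontal row up around 3: 2 -> left, 4 -> right, 5 wraps to the top.
Fold 1 and 6 up from 3: 1 -> back, 6 -> front.
Opposite pairs are therefore: (1, 6), (2, 4), (3, 5).
Face 1 is opposite face 6.
face 6


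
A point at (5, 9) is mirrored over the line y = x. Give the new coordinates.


Transformation: reflection
Original point: (5, 9)
Rule for reflection over y = x: (x, y) -> (y, x)
Apply: (5, 9) -> (9, 5)
(9, 5)


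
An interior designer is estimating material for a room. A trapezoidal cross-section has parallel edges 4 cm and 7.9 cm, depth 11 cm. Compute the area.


Shape: trapezoid
Parallel sides a = 4 cm, b = 7.9 cm; Height h = 11 cm
Formula: A = (a + b) * h / 2
a + b = 4 + 7.9 = 11.9
A = 11.9 * 11 / 2
A = 130.9 / 2
A = 65.45
65.45 cm^2


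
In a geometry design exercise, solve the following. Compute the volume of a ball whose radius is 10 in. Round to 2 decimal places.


Shape: sphere
Radius r = 10 in
Formula: V = (4/3) * pi * r^3
r^3 = 1000
(4/3) * 1000 = 1333.333333
V = 1333.333333 * pi
V = 4188.79
4188.79 in^3


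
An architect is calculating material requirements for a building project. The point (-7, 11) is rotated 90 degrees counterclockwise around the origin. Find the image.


Transformation: rotation about the origin
Original point: (-7, 11)
Rule for 90 deg counterclockwise: (x, y) -> (-y, x)
Apply: (-7, 11) -> (-11, -7)
(-11, -7)


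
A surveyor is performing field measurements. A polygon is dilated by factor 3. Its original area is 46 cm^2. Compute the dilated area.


Linear scale factor k = 3
Original area = 46 cm^2
Rule: under a linear scaling by k, areas scale by k^2.
k^2 = 3^2 = 9
New area = 46 * 9
New area = 414
414 cm^2


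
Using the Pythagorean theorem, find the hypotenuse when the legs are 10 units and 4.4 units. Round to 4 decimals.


Shape: right triangle
Legs a = 10 units, b = 4.4 units
Formula: c = sqrt(a^2 + b^2)
a^2 = 100, b^2 = 19.36
a^2 + b^2 = 119.36
c = sqrt(119.36)
c = 10.9252
10.9252 units


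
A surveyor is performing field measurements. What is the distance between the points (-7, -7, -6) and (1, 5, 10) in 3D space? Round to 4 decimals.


3D distance between two points
P1 = (-7, -7, -6), P2 = (1, 5, 10)
Formula: d = sqrt((x2-x1)^2 + (y2-y1)^2 + (z2-z1)^2)
dx = 1 - -7 = 8
dy = 5 - -7 = 12
dz = 10 - -6 = 16
dx^2 + dy^2 + dz^2 = 64 + 144 + 256 = 464
d = sqrt(464)
d = 21.5407
21.5407 units


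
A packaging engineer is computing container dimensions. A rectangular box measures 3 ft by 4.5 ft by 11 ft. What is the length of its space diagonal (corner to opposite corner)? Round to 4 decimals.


Shape: rectangular box (space diagonal)
l = 3 ft, w = 4.5 ft, h = 11 ft
Visualize: the diagonal of the base, then a right triangle with that diagonal and the height.
Formula: d = sqrt(l^2 + w^2 + h^2)
l^2 + w^2 + h^2 = 9 + 20.25 + 121 = 150.25
d = sqrt(150.25)
d = 12.2577
12.2577 ft


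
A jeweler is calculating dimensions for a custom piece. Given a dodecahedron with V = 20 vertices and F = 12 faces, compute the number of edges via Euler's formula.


Polyhedron: dodecahedron
Euler's formula for convex polyhedra: V - E + F = 2
Given: V = 20 vertices and F = 12 faces
Solve for E:
E = V + F - 2 = 20 + 12 - 2 = 30
30 edges


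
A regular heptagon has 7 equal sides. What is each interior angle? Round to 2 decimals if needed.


Shape: regular heptagon (7 sides)
Formula: interior angle = (n - 2) * 180 / n
(n - 2) = 5
(n - 2) * 180 = 900
angle = 900 / 7
angle = 128.57
128.57 degrees


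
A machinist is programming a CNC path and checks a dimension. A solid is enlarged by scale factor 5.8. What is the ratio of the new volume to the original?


Linear scale factor k = 5.8
Rule: under a linear scaling by k, volumes scale by k^3.
k^3 = 5.8 * 5.8 * 5.8
k^3 = 33.64 * 5.8
k^3 = 195.112
Volume scales by a factor of 195.112.
195.112 (dimensionless)


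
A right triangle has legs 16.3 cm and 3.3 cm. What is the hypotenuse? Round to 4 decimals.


Shape: right triangle
Legs a = 16.3 cm, b = 3.3 cm
Formula: c = sqrt(a^2 + b^2)
a^2 = 265.69, b^2 = 10.89
a^2 + b^2 = 276.58
c = sqrt(276.58)
c = 16.6307
16.6307 cm


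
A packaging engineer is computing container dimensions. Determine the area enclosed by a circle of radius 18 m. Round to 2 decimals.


Shape: circle
Radius r = 18 m
Formula: A = pi * r^2
r^2 = 18^2 = 324
A = pi * 324
A = 1017.88
1017.88 m^2


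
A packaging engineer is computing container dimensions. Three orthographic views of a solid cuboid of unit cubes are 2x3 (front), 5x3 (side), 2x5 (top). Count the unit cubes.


Orthographic views of a solid rectangular block:
Front view 2 x 3 -> length = 2, height = 3
Side view 5 x 3 -> width = 5, height = 3 (consistent)
Top view 2 x 5 -> confirms length = 2, width = 5
The block is 2 x 5 x 3.
Total unit cubes = 2 * 5 * 3 = 30
30 unit cubes


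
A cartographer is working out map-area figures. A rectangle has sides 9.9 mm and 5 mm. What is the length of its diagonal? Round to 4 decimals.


Shape: rectangle (diagonal via Pythagoras)
Sides: 9.9 mm and 5 mm
Formula: d = sqrt(l^2 + w^2)
l^2 = 98.01, w^2 = 25
l^2 + w^2 = 123.01
d = sqrt(123.01)
d = 11.091
11.091 mm


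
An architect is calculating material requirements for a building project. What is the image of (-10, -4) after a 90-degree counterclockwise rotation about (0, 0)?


Transformation: rotation about the origin
Original point: (-10, -4)
Rule for 90 deg counterclockwise: (x, y) -> (-y, x)
Apply: (-10, -4) -> (4, -10)
(4, -10)


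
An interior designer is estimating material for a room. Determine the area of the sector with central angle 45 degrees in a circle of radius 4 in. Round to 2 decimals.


Shape: circular sector
Radius r = 4 in, Angle = 45 degrees
Formula: A = (angle/360) * pi * r^2
r^2 = 16
Fraction of circle = 45/360
A = (45/360) * pi * 16
A = 2 * pi
A = 6.28
6.28 in^2


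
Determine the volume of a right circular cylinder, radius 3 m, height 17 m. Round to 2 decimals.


Shape: cylinder
Radius r = 3 m, Height h = 17 m
Formula: V = pi * r^2 * h
r^2 = 9
V = pi * 9 * 17
V = 153 * pi
V = 480.66
480.66 m^3
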